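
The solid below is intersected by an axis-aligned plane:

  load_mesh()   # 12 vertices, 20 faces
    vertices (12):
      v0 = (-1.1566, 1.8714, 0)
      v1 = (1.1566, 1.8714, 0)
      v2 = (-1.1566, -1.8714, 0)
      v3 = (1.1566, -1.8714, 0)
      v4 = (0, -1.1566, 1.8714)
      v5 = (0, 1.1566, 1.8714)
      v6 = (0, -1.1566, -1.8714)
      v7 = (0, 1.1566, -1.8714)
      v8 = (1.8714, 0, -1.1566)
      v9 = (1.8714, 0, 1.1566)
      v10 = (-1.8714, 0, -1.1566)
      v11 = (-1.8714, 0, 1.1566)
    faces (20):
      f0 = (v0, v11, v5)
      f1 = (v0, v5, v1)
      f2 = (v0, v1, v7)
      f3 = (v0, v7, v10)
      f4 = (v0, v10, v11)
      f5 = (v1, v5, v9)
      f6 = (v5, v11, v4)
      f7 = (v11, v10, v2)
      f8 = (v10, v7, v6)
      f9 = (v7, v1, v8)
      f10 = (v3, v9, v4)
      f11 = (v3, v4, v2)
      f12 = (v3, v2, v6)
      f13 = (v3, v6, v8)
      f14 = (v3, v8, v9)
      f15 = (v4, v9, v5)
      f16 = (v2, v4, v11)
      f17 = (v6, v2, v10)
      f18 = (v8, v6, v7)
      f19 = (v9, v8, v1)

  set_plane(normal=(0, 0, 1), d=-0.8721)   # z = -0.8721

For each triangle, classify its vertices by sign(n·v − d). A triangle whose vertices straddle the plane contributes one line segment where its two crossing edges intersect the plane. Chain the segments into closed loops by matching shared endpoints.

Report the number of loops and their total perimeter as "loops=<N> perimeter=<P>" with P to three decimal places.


loops=1 perimeter=10.539

Straddling triangles (10 of 20):
  (v0,v1,v7) [++-] → (0.617607, 1.53829, -0.8721)–(-0.617607, 1.53829, -0.8721)  len=1.2352
  (v0,v7,v10) [+--] → (-0.617607, 1.53829, -0.8721)–(-1.69557, 0.460326, -0.8721)  len=1.5245
  (v0,v10,v11) [+-+] → (-1.69557, 0.460326, -0.8721)–(-1.8714, 0, -0.8721)  len=0.4928
  (v11,v10,v2) [+-+] → (-1.8714, 0, -0.8721)–(-1.69557, -0.460326, -0.8721)  len=0.4928
  (v7,v1,v8) [-+-] → (0.617607, 1.53829, -0.8721)–(1.69557, 0.460326, -0.8721)  len=1.5245
  (v3,v2,v6) [++-] → (-0.617607, -1.53829, -0.8721)–(0.617607, -1.53829, -0.8721)  len=1.2352
  (v3,v6,v8) [+--] → (0.617607, -1.53829, -0.8721)–(1.69557, -0.460326, -0.8721)  len=1.5245
  (v3,v8,v9) [+-+] → (1.69557, -0.460326, -0.8721)–(1.8714, 0, -0.8721)  len=0.4928
  (v6,v2,v10) [-+-] → (-0.617607, -1.53829, -0.8721)–(-1.69557, -0.460326, -0.8721)  len=1.5245
  (v9,v8,v1) [+-+] → (1.8714, 0, -0.8721)–(1.69557, 0.460326, -0.8721)  len=0.4928

Chained into 1 loop(s):
  loop 1: 10 segments, perimeter = 10.5394
Total perimeter = 10.539


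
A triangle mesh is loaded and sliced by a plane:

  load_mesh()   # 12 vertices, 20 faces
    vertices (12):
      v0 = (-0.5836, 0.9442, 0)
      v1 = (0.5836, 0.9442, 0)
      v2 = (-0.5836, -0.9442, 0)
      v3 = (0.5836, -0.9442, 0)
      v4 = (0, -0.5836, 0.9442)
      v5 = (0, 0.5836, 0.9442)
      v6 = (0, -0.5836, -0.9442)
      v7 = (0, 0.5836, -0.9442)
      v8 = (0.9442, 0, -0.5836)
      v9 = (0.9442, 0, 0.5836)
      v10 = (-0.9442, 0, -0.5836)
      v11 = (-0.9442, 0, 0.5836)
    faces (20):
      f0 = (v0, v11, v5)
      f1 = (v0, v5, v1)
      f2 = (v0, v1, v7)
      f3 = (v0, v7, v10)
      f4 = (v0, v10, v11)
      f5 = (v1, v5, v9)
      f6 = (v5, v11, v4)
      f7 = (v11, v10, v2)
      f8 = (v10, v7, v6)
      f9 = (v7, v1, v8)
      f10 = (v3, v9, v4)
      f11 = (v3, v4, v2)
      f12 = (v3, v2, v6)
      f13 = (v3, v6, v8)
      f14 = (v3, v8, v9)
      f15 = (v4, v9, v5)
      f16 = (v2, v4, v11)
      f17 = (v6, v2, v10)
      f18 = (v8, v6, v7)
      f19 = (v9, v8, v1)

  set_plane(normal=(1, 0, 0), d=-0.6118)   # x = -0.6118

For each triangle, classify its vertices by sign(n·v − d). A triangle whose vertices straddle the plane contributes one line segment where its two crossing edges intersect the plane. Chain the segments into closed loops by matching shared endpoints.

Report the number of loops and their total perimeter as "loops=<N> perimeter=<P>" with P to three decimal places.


loops=1 perimeter=4.766

Straddling triangles (8 of 20):
  (v0,v11,v5) [+-+] → (-0.6118, 0.870361, 0.0456393)–(-0.6118, 0.205453, 0.710547)  len=0.9403
  (v0,v7,v10) [++-] → (-0.6118, 0.205453, -0.710547)–(-0.6118, 0.870361, -0.0456393)  len=0.9403
  (v0,v10,v11) [+--] → (-0.6118, 0.870361, -0.0456393)–(-0.6118, 0.870361, 0.0456393)  len=0.0913
  (v5,v11,v4) [+-+] → (-0.6118, 0.205453, 0.710547)–(-0.6118, -0.205453, 0.710547)  len=0.4109
  (v11,v10,v2) [--+] → (-0.6118, -0.870361, -0.0456393)–(-0.6118, -0.870361, 0.0456393)  len=0.0913
  (v10,v7,v6) [-++] → (-0.6118, 0.205453, -0.710547)–(-0.6118, -0.205453, -0.710547)  len=0.4109
  (v2,v4,v11) [++-] → (-0.6118, -0.205453, 0.710547)–(-0.6118, -0.870361, 0.0456393)  len=0.9403
  (v6,v2,v10) [++-] → (-0.6118, -0.870361, -0.0456393)–(-0.6118, -0.205453, -0.710547)  len=0.9403

Chained into 1 loop(s):
  loop 1: 8 segments, perimeter = 4.7657
Total perimeter = 4.766


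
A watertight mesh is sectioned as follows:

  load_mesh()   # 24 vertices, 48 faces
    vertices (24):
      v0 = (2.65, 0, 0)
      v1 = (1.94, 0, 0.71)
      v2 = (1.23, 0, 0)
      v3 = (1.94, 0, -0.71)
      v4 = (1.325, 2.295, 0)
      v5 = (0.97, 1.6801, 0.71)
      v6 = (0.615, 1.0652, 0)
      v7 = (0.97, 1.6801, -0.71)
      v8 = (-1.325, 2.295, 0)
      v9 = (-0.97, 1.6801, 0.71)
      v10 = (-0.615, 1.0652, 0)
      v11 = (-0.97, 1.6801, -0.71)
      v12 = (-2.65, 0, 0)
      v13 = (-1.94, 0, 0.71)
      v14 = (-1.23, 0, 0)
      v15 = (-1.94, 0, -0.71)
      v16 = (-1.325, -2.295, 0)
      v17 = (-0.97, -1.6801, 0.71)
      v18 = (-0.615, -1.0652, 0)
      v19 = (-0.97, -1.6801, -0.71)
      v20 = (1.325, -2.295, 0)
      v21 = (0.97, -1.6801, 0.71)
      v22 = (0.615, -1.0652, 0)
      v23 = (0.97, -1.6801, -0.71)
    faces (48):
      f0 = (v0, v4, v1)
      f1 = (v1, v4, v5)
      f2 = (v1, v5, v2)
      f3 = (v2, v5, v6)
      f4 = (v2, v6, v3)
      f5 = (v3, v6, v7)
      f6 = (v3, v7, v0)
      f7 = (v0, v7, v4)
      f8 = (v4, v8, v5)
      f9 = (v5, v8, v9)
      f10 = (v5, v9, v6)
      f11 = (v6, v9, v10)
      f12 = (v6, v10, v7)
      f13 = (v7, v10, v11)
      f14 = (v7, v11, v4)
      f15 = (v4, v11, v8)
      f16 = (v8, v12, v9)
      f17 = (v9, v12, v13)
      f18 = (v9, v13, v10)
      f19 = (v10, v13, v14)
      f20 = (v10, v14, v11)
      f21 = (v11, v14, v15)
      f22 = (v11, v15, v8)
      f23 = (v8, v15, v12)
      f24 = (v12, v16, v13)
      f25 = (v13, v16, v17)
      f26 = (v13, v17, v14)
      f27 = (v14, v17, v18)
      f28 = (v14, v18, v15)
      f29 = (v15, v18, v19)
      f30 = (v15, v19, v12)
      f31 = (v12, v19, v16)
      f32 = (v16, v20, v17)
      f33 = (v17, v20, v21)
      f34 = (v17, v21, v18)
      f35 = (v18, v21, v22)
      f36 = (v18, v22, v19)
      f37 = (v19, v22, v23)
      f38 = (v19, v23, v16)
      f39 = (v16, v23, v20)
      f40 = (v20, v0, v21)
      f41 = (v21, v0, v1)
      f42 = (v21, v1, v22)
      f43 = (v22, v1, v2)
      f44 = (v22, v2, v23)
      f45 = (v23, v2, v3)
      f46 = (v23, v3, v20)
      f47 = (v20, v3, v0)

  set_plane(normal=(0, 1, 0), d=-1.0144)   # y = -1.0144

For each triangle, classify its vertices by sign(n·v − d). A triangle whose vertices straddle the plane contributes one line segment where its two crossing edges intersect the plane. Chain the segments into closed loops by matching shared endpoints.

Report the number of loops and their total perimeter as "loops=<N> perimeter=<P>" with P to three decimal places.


loops=2 perimeter=8.033

Straddling triangles (16 of 48):
  (v12,v16,v13) [+-+] → (-2.06434, -1.0144, 0)–(-1.66817, -1.0144, 0.396177)  len=0.5603
  (v13,v16,v17) [+--] → (-1.66817, -1.0144, 0.396177)–(-1.35434, -1.0144, 0.71)  len=0.4438
  (v13,v17,v14) [+-+] → (-1.35434, -1.0144, 0.71)–(-1.07302, -1.0144, 0.428679)  len=0.3978
  (v14,v17,v18) [+--] → (-1.07302, -1.0144, 0.428679)–(-0.64433, -1.0144, 0)  len=0.6063
  (v14,v18,v15) [+-+] → (-0.64433, -1.0144, 0)–(-0.67819, -1.0144, -0.0338603)  len=0.0479
  (v15,v18,v19) [+--] → (-0.67819, -1.0144, -0.0338603)–(-1.35434, -1.0144, -0.71)  len=0.9562
  (v15,v19,v12) [+-+] → (-1.35434, -1.0144, -0.71)–(-1.63566, -1.0144, -0.428679)  len=0.3978
  (v12,v19,v16) [+--] → (-1.63566, -1.0144, -0.428679)–(-2.06434, -1.0144, 0)  len=0.6062
  (v20,v0,v21) [-+-] → (2.06434, -1.0144, 0)–(1.63566, -1.0144, 0.428679)  len=0.6062
  (v21,v0,v1) [-++] → (1.63566, -1.0144, 0.428679)–(1.35434, -1.0144, 0.71)  len=0.3978
  (v21,v1,v22) [-+-] → (1.35434, -1.0144, 0.71)–(0.67819, -1.0144, 0.0338603)  len=0.9562
  (v22,v1,v2) [-++] → (0.67819, -1.0144, 0.0338603)–(0.64433, -1.0144, 0)  len=0.0479
  (v22,v2,v23) [-+-] → (0.64433, -1.0144, 0)–(1.07302, -1.0144, -0.428679)  len=0.6063
  (v23,v2,v3) [-++] → (1.07302, -1.0144, -0.428679)–(1.35434, -1.0144, -0.71)  len=0.3978
  (v23,v3,v20) [-+-] → (1.35434, -1.0144, -0.71)–(1.66817, -1.0144, -0.396177)  len=0.4438
  (v20,v3,v0) [-++] → (1.66817, -1.0144, -0.396177)–(2.06434, -1.0144, 0)  len=0.5603

Chained into 2 loop(s):
  loop 1: 8 segments, perimeter = 4.0164
  loop 2: 8 segments, perimeter = 4.0164
Total perimeter = 8.033


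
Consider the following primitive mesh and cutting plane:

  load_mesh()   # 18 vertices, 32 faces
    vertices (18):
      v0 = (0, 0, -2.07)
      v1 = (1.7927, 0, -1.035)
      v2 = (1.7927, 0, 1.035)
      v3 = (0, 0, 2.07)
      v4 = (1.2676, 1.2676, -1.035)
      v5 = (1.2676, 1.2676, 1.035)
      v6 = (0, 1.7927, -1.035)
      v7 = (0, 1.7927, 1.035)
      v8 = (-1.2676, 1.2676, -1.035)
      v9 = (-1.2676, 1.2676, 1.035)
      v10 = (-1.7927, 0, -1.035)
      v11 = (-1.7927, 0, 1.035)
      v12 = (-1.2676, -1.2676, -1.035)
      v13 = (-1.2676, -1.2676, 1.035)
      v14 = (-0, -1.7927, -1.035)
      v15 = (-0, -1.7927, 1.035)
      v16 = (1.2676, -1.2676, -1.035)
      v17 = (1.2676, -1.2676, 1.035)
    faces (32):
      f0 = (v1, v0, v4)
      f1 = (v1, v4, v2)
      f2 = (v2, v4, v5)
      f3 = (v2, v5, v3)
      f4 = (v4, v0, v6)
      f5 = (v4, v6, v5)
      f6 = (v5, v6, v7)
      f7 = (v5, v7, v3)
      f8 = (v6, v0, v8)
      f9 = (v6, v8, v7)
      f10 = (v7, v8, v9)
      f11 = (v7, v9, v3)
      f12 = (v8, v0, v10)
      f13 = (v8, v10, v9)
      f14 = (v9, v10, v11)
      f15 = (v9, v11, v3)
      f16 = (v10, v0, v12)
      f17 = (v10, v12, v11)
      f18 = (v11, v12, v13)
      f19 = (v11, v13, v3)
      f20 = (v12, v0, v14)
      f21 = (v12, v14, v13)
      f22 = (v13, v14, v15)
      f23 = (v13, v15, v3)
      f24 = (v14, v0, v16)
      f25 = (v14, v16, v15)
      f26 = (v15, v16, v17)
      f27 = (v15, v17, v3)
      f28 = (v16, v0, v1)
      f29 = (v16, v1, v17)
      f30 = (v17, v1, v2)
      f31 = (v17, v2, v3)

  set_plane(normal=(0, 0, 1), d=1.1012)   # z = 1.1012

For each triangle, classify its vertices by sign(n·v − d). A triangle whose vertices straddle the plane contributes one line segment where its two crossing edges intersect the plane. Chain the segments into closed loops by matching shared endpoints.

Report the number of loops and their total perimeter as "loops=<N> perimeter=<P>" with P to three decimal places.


Straddling triangles (8 of 32):
  (v2,v5,v3) [--+] → (1.18652, 1.18652, 1.1012)–(1.67804, 0, 1.1012)  len=1.2843
  (v5,v7,v3) [--+] → (0, 1.67804, 1.1012)–(1.18652, 1.18652, 1.1012)  len=1.2843
  (v7,v9,v3) [--+] → (-1.18652, 1.18652, 1.1012)–(0, 1.67804, 1.1012)  len=1.2843
  (v9,v11,v3) [--+] → (-1.67804, 0, 1.1012)–(-1.18652, 1.18652, 1.1012)  len=1.2843
  (v11,v13,v3) [--+] → (-1.18652, -1.18652, 1.1012)–(-1.67804, 0, 1.1012)  len=1.2843
  (v13,v15,v3) [--+] → (0, -1.67804, 1.1012)–(-1.18652, -1.18652, 1.1012)  len=1.2843
  (v15,v17,v3) [--+] → (1.18652, -1.18652, 1.1012)–(0, -1.67804, 1.1012)  len=1.2843
  (v17,v2,v3) [--+] → (1.67804, 0, 1.1012)–(1.18652, -1.18652, 1.1012)  len=1.2843

Chained into 1 loop(s):
  loop 1: 8 segments, perimeter = 10.2744
Total perimeter = 10.274

loops=1 perimeter=10.274


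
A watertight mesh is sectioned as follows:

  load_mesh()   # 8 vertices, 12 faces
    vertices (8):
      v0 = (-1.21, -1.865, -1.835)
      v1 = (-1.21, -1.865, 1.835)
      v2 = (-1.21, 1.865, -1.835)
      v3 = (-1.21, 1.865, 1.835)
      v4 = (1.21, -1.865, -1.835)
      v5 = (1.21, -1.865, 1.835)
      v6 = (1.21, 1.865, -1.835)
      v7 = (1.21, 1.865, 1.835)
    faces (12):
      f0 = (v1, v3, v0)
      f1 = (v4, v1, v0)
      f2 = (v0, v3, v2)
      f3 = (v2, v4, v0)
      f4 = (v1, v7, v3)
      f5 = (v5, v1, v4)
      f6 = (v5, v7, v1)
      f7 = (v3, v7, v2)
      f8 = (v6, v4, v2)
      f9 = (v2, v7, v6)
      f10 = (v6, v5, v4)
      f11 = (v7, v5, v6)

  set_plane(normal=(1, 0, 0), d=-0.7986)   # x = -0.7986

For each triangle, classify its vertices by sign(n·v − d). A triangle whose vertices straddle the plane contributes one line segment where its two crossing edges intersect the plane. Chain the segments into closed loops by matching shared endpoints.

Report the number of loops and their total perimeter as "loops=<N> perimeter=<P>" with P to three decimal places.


Straddling triangles (8 of 12):
  (v4,v1,v0) [+--] → (-0.7986, -1.865, 1.2111)–(-0.7986, -1.865, -1.835)  len=3.0461
  (v2,v4,v0) [-+-] → (-0.7986, 1.2309, -1.835)–(-0.7986, -1.865, -1.835)  len=3.0959
  (v1,v7,v3) [-+-] → (-0.7986, -1.2309, 1.835)–(-0.7986, 1.865, 1.835)  len=3.0959
  (v5,v1,v4) [+-+] → (-0.7986, -1.865, 1.835)–(-0.7986, -1.865, 1.2111)  len=0.6239
  (v5,v7,v1) [++-] → (-0.7986, -1.2309, 1.835)–(-0.7986, -1.865, 1.835)  len=0.6341
  (v3,v7,v2) [-+-] → (-0.7986, 1.865, 1.835)–(-0.7986, 1.865, -1.2111)  len=3.0461
  (v6,v4,v2) [++-] → (-0.7986, 1.2309, -1.835)–(-0.7986, 1.865, -1.835)  len=0.6341
  (v2,v7,v6) [-++] → (-0.7986, 1.865, -1.2111)–(-0.7986, 1.865, -1.835)  len=0.6239

Chained into 1 loop(s):
  loop 1: 8 segments, perimeter = 14.8000
Total perimeter = 14.800

loops=1 perimeter=14.800


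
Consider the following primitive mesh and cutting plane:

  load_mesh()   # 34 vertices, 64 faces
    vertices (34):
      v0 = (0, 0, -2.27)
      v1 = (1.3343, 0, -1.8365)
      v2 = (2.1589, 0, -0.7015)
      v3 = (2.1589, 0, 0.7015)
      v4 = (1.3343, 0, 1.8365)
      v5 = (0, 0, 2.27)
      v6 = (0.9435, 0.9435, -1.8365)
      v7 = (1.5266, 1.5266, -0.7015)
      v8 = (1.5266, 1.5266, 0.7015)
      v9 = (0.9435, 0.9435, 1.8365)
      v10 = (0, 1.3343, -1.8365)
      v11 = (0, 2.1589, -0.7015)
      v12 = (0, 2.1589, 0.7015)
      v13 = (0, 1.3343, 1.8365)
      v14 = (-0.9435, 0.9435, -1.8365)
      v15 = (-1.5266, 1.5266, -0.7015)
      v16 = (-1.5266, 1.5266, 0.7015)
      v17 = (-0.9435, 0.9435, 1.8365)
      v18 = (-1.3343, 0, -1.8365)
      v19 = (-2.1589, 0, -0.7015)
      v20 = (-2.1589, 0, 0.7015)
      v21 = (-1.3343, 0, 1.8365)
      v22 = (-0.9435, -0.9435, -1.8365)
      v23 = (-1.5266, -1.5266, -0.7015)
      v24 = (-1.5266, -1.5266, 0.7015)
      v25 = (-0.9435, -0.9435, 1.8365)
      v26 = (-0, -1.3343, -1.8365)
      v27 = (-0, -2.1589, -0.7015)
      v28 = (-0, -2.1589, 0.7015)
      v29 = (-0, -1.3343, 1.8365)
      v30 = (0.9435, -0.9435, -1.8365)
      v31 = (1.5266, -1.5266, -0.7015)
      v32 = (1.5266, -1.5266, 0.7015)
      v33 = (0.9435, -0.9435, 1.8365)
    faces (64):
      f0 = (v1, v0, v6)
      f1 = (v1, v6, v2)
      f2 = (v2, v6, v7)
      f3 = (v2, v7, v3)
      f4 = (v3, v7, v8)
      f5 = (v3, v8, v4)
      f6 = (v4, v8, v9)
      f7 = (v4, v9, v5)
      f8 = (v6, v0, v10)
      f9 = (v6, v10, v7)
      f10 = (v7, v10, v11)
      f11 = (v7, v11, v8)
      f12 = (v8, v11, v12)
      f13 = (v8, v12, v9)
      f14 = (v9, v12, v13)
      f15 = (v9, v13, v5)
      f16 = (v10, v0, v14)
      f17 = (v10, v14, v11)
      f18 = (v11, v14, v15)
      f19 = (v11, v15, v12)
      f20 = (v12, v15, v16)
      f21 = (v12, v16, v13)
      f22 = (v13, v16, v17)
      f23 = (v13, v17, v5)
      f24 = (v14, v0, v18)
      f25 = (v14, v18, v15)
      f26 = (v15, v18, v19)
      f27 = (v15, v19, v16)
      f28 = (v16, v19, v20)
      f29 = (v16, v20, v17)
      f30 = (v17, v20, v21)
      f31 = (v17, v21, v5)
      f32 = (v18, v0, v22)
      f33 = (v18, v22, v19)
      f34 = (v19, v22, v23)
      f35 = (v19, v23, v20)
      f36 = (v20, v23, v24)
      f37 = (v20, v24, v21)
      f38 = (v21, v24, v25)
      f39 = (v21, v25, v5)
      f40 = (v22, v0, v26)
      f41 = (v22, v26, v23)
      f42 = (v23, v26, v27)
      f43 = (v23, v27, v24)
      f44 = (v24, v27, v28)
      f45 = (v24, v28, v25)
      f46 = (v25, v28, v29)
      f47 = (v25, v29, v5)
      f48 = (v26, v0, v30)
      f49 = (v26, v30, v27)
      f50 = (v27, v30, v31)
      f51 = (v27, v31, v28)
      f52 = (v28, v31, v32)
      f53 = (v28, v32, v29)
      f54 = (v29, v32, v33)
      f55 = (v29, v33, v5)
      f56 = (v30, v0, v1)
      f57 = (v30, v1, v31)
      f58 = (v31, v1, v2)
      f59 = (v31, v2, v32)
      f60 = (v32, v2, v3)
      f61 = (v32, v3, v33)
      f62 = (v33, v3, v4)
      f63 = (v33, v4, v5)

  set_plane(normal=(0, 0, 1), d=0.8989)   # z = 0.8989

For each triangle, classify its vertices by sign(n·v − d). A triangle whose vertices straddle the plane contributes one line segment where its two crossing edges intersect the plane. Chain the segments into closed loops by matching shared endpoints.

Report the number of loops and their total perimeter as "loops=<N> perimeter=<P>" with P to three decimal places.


Straddling triangles (16 of 64):
  (v3,v8,v4) [--+] → (1.49316, 1.26109, 0.8989)–(2.01548, 0, 0.8989)  len=1.3650
  (v4,v8,v9) [+-+] → (1.49316, 1.26109, 0.8989)–(1.42519, 1.42519, 0.8989)  len=0.1776
  (v8,v12,v9) [--+] → (0.164094, 1.94752, 0.8989)–(1.42519, 1.42519, 0.8989)  len=1.3650
  (v9,v12,v13) [+-+] → (0.164094, 1.94752, 0.8989)–(0, 2.01548, 0.8989)  len=0.1776
  (v12,v16,v13) [--+] → (-1.26109, 1.49316, 0.8989)–(0, 2.01548, 0.8989)  len=1.3650
  (v13,v16,v17) [+-+] → (-1.26109, 1.49316, 0.8989)–(-1.42519, 1.42519, 0.8989)  len=0.1776
  (v16,v20,v17) [--+] → (-1.94752, 0.164094, 0.8989)–(-1.42519, 1.42519, 0.8989)  len=1.3650
  (v17,v20,v21) [+-+] → (-1.94752, 0.164094, 0.8989)–(-2.01548, 0, 0.8989)  len=0.1776
  (v20,v24,v21) [--+] → (-1.49316, -1.26109, 0.8989)–(-2.01548, 0, 0.8989)  len=1.3650
  (v21,v24,v25) [+-+] → (-1.49316, -1.26109, 0.8989)–(-1.42519, -1.42519, 0.8989)  len=0.1776
  (v24,v28,v25) [--+] → (-0.164094, -1.94752, 0.8989)–(-1.42519, -1.42519, 0.8989)  len=1.3650
  (v25,v28,v29) [+-+] → (-0.164094, -1.94752, 0.8989)–(0, -2.01548, 0.8989)  len=0.1776
  (v28,v32,v29) [--+] → (1.26109, -1.49316, 0.8989)–(0, -2.01548, 0.8989)  len=1.3650
  (v29,v32,v33) [+-+] → (1.26109, -1.49316, 0.8989)–(1.42519, -1.42519, 0.8989)  len=0.1776
  (v32,v3,v33) [--+] → (1.94752, -0.164094, 0.8989)–(1.42519, -1.42519, 0.8989)  len=1.3650
  (v33,v3,v4) [+-+] → (1.94752, -0.164094, 0.8989)–(2.01548, 0, 0.8989)  len=0.1776

Chained into 1 loop(s):
  loop 1: 16 segments, perimeter = 12.3408
Total perimeter = 12.341

loops=1 perimeter=12.341


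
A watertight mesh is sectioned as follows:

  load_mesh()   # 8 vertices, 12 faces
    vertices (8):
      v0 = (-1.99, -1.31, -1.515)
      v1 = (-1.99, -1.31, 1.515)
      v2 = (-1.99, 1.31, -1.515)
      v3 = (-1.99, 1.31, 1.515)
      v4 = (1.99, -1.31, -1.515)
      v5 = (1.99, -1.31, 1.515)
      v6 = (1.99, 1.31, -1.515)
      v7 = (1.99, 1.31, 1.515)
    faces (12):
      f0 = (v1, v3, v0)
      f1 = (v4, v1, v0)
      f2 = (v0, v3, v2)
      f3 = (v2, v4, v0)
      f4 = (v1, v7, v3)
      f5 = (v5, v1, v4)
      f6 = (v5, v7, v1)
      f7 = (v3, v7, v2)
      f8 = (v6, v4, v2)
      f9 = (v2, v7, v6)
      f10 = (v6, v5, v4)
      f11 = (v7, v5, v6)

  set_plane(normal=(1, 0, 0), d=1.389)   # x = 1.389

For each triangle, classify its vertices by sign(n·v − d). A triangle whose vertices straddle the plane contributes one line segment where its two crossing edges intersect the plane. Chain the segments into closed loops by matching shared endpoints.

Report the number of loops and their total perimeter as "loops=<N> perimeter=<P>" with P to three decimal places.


Straddling triangles (8 of 12):
  (v4,v1,v0) [+--] → (1.389, -1.31, -1.05745)–(1.389, -1.31, -1.515)  len=0.4575
  (v2,v4,v0) [-+-] → (1.389, -0.914367, -1.515)–(1.389, -1.31, -1.515)  len=0.3956
  (v1,v7,v3) [-+-] → (1.389, 0.914367, 1.515)–(1.389, 1.31, 1.515)  len=0.3956
  (v5,v1,v4) [+-+] → (1.389, -1.31, 1.515)–(1.389, -1.31, -1.05745)  len=2.5725
  (v5,v7,v1) [++-] → (1.389, 0.914367, 1.515)–(1.389, -1.31, 1.515)  len=2.2244
  (v3,v7,v2) [-+-] → (1.389, 1.31, 1.515)–(1.389, 1.31, 1.05745)  len=0.4575
  (v6,v4,v2) [++-] → (1.389, -0.914367, -1.515)–(1.389, 1.31, -1.515)  len=2.2244
  (v2,v7,v6) [-++] → (1.389, 1.31, 1.05745)–(1.389, 1.31, -1.515)  len=2.5725

Chained into 1 loop(s):
  loop 1: 8 segments, perimeter = 11.3000
Total perimeter = 11.300

loops=1 perimeter=11.300


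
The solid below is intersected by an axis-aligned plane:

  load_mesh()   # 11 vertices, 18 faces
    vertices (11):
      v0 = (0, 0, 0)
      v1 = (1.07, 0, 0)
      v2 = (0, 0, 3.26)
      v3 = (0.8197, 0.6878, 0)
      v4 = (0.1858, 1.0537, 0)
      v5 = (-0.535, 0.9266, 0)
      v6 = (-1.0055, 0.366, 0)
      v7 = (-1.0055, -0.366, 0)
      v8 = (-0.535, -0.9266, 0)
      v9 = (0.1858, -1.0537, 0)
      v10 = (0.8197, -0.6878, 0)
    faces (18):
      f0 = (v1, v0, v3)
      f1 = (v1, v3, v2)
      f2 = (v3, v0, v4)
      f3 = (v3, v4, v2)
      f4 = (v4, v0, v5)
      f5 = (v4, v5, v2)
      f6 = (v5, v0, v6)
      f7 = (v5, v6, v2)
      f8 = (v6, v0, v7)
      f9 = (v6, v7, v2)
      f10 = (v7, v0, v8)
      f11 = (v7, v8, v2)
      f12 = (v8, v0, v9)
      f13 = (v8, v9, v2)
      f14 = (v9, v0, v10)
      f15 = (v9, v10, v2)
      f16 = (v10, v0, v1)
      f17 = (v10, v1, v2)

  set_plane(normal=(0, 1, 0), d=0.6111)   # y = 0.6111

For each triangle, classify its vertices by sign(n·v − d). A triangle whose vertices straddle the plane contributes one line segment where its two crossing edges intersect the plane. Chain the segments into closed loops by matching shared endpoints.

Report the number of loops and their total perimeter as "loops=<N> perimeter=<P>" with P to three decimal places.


loops=1 perimeter=4.937

Straddling triangles (8 of 18):
  (v1,v0,v3) [--+] → (0.728291, 0.6111, 0)–(0.847612, 0.6111, 0)  len=0.1193
  (v1,v3,v2) [-+-] → (0.847612, 0.6111, 0)–(0.728291, 0.6111, 0.363539)  len=0.3826
  (v3,v0,v4) [+-+] → (0.728291, 0.6111, 0)–(0.107756, 0.6111, 0)  len=0.6205
  (v3,v4,v2) [++-] → (0.107756, 0.6111, 1.36934)–(0.728291, 0.6111, 0.363539)  len=1.1818
  (v4,v0,v5) [+-+] → (0.107756, 0.6111, 0)–(-0.352837, 0.6111, 0)  len=0.4606
  (v4,v5,v2) [++-] → (-0.352837, 0.6111, 1.11)–(0.107756, 0.6111, 1.36934)  len=0.5286
  (v5,v0,v6) [+--] → (-0.352837, 0.6111, 0)–(-0.799793, 0.6111, 0)  len=0.4470
  (v5,v6,v2) [+--] → (-0.799793, 0.6111, 0)–(-0.352837, 0.6111, 1.11)  len=1.1966

Chained into 1 loop(s):
  loop 1: 8 segments, perimeter = 4.9370
Total perimeter = 4.937


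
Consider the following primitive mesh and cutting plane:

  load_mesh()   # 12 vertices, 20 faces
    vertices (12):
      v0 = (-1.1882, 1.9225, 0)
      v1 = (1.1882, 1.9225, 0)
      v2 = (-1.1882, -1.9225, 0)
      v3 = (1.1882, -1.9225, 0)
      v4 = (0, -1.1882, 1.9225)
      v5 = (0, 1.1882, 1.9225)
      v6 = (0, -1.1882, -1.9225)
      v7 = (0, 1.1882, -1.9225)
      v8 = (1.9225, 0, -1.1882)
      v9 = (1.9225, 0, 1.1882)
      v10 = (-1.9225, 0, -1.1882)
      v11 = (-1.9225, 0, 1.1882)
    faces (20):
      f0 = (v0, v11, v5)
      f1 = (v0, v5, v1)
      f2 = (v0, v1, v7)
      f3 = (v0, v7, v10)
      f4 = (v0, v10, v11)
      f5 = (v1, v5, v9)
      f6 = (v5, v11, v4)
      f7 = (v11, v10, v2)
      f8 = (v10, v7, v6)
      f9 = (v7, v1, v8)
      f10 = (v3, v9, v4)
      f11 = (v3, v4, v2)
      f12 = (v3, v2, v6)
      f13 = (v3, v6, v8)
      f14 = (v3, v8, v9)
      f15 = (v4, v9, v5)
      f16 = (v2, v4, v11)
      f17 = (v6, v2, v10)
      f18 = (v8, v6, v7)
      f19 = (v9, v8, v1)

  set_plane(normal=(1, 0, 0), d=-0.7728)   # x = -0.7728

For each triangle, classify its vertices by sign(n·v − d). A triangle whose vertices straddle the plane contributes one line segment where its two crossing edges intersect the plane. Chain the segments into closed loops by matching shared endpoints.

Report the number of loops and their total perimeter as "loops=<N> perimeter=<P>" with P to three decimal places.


loops=1 perimeter=11.124

Straddling triangles (10 of 20):
  (v0,v11,v5) [--+] → (-0.7728, 0.710571, 1.62733)–(-0.7728, 1.66579, 0.672115)  len=1.3509
  (v0,v5,v1) [-++] → (-0.7728, 1.66579, 0.672115)–(-0.7728, 1.9225, 0)  len=0.7195
  (v0,v1,v7) [-++] → (-0.7728, 1.9225, 0)–(-0.7728, 1.66579, -0.672115)  len=0.7195
  (v0,v7,v10) [-+-] → (-0.7728, 1.66579, -0.672115)–(-0.7728, 0.710571, -1.62733)  len=1.3509
  (v5,v11,v4) [+-+] → (-0.7728, 0.710571, 1.62733)–(-0.7728, -0.710571, 1.62733)  len=1.4211
  (v10,v7,v6) [-++] → (-0.7728, 0.710571, -1.62733)–(-0.7728, -0.710571, -1.62733)  len=1.4211
  (v3,v4,v2) [++-] → (-0.7728, -1.66579, 0.672115)–(-0.7728, -1.9225, 0)  len=0.7195
  (v3,v2,v6) [+-+] → (-0.7728, -1.9225, 0)–(-0.7728, -1.66579, -0.672115)  len=0.7195
  (v2,v4,v11) [-+-] → (-0.7728, -1.66579, 0.672115)–(-0.7728, -0.710571, 1.62733)  len=1.3509
  (v6,v2,v10) [+--] → (-0.7728, -1.66579, -0.672115)–(-0.7728, -0.710571, -1.62733)  len=1.3509

Chained into 1 loop(s):
  loop 1: 10 segments, perimeter = 11.1237
Total perimeter = 11.124


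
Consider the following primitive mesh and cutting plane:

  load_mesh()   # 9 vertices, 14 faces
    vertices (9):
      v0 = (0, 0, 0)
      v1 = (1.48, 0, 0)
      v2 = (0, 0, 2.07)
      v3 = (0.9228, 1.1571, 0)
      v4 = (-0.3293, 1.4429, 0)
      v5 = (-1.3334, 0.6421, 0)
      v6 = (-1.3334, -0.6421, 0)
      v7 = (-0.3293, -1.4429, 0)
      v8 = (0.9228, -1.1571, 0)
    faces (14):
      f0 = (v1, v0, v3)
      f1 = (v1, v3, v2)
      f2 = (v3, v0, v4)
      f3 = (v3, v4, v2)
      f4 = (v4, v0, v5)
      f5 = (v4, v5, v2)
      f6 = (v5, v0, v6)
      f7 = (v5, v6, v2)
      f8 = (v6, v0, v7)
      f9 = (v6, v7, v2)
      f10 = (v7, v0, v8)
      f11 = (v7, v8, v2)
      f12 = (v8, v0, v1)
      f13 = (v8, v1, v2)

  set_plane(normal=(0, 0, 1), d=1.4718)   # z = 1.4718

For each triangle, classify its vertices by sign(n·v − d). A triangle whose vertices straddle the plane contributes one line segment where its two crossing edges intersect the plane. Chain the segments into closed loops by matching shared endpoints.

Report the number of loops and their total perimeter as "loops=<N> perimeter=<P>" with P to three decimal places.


Straddling triangles (7 of 14):
  (v1,v3,v2) [--+] → (0.266676, 0.334385, 1.4718)–(0.427699, 0, 1.4718)  len=0.3711
  (v3,v4,v2) [--+] → (-0.0951629, 0.416977, 1.4718)–(0.266676, 0.334385, 1.4718)  len=0.3711
  (v4,v5,v2) [--+] → (-0.385333, 0.185558, 1.4718)–(-0.0951629, 0.416977, 1.4718)  len=0.3712
  (v5,v6,v2) [--+] → (-0.385333, -0.185558, 1.4718)–(-0.385333, 0.185558, 1.4718)  len=0.3711
  (v6,v7,v2) [--+] → (-0.0951629, -0.416977, 1.4718)–(-0.385333, -0.185558, 1.4718)  len=0.3712
  (v7,v8,v2) [--+] → (0.266676, -0.334385, 1.4718)–(-0.0951629, -0.416977, 1.4718)  len=0.3711
  (v8,v1,v2) [--+] → (0.427699, 0, 1.4718)–(0.266676, -0.334385, 1.4718)  len=0.3711

Chained into 1 loop(s):
  loop 1: 7 segments, perimeter = 2.5980
Total perimeter = 2.598

loops=1 perimeter=2.598


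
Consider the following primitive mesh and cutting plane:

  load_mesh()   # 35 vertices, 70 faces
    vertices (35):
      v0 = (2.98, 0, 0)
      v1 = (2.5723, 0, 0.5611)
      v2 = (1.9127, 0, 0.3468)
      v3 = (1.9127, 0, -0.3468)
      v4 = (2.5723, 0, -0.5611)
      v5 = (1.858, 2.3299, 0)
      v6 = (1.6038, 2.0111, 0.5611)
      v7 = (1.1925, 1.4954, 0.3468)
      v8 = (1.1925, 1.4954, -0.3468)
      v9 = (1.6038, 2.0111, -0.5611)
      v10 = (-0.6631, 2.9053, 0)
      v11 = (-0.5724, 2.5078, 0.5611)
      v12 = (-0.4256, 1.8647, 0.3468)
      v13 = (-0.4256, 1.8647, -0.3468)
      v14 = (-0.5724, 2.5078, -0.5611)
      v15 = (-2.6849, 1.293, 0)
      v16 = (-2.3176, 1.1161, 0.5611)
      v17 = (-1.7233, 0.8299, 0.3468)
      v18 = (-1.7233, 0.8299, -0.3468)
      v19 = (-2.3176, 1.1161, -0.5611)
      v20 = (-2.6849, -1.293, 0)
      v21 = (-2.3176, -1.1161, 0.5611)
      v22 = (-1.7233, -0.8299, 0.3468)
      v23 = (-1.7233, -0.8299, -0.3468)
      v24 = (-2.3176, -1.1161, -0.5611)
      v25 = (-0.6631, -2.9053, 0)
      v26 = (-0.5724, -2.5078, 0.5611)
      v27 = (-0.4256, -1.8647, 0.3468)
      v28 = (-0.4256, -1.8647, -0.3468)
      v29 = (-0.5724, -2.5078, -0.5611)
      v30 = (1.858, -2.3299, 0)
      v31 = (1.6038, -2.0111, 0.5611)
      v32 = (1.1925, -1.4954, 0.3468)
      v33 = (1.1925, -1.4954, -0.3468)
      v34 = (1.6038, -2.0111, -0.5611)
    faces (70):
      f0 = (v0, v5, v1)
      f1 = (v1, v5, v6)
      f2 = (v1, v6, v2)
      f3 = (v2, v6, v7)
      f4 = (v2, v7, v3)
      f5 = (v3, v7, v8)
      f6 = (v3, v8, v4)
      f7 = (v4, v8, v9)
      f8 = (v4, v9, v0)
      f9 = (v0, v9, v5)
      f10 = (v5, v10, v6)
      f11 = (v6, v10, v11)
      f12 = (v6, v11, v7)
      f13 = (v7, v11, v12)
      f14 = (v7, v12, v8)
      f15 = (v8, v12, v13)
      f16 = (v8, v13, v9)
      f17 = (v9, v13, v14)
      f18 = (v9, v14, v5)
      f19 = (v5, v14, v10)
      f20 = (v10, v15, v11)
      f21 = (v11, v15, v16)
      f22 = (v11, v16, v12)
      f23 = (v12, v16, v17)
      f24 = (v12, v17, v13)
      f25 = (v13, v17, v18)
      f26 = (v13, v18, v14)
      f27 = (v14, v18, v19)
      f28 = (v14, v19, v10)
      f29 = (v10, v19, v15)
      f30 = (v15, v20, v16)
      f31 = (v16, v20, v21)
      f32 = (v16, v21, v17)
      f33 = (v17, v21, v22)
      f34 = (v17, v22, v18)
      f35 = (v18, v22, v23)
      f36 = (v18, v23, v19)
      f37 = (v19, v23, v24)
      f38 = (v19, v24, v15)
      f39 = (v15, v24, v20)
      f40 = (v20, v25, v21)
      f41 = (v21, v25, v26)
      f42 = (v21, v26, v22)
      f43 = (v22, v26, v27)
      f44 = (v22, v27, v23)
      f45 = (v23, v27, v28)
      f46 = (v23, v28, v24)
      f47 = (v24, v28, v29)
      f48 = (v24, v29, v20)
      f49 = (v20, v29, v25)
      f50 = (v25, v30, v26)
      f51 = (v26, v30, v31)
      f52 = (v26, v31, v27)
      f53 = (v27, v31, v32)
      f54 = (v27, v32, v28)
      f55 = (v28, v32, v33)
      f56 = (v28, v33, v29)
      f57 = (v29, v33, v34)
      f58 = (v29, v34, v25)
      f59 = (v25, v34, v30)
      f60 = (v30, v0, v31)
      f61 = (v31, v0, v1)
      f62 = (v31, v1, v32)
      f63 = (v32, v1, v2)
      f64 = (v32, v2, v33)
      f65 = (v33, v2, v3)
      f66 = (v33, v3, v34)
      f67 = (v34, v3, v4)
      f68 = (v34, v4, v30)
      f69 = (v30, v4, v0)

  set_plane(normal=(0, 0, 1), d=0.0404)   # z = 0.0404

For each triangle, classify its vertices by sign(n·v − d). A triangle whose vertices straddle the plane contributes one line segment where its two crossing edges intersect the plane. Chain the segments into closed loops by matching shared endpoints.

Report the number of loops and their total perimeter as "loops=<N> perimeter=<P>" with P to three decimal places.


Straddling triangles (28 of 70):
  (v0,v5,v1) [--+] → (1.90943, 2.16214, 0.0404)–(2.95065, 0, 0.0404)  len=2.3998
  (v1,v5,v6) [+-+] → (1.90943, 2.16214, 0.0404)–(1.8397, 2.30695, 0.0404)  len=0.1607
  (v2,v7,v3) [++-] → (1.51065, 0.834802, 0.0404)–(1.9127, 0, 0.0404)  len=0.9266
  (v3,v7,v8) [-+-] → (1.51065, 0.834802, 0.0404)–(1.1925, 1.4954, 0.0404)  len=0.7332
  (v5,v10,v6) [--+] → (-0.49988, 2.84092, 0.0404)–(1.8397, 2.30695, 0.0404)  len=2.3997
  (v6,v10,v11) [+-+] → (-0.49988, 2.84092, 0.0404)–(-0.656569, 2.87668, 0.0404)  len=0.1607
  (v7,v12,v8) [++-] → (0.289201, 1.70156, 0.0404)–(1.1925, 1.4954, 0.0404)  len=0.9265
  (v8,v12,v13) [-+-] → (0.289201, 1.70156, 0.0404)–(-0.4256, 1.8647, 0.0404)  len=0.7332
  (v10,v15,v11) [--+] → (-2.5328, 1.38047, 0.0404)–(-0.656569, 2.87668, 0.0404)  len=2.3998
  (v11,v15,v16) [+-+] → (-2.5328, 1.38047, 0.0404)–(-2.65845, 1.28026, 0.0404)  len=0.1607
  (v12,v17,v13) [++-] → (-1.15004, 1.28703, 0.0404)–(-0.4256, 1.8647, 0.0404)  len=0.9266
  (v13,v17,v18) [-+-] → (-1.15004, 1.28703, 0.0404)–(-1.7233, 0.8299, 0.0404)  len=0.7332
  (v15,v20,v16) [--+] → (-2.65845, -1.11954, 0.0404)–(-2.65845, 1.28026, 0.0404)  len=2.3998
  (v16,v20,v21) [+-+] → (-2.65845, -1.11954, 0.0404)–(-2.65845, -1.28026, 0.0404)  len=0.1607
  (v17,v22,v18) [++-] → (-1.7233, -0.0966781, 0.0404)–(-1.7233, 0.8299, 0.0404)  len=0.9266
  (v18,v22,v23) [-+-] → (-1.7233, -0.0966781, 0.0404)–(-1.7233, -0.8299, 0.0404)  len=0.7332
  (v20,v25,v21) [--+] → (-0.782226, -2.77648, 0.0404)–(-2.65845, -1.28026, 0.0404)  len=2.3998
  (v21,v25,v26) [+-+] → (-0.782226, -2.77648, 0.0404)–(-0.656569, -2.87668, 0.0404)  len=0.1607
  (v22,v27,v23) [++-] → (-0.998863, -1.40757, 0.0404)–(-1.7233, -0.8299, 0.0404)  len=0.9266
  (v23,v27,v28) [-+-] → (-0.998863, -1.40757, 0.0404)–(-0.4256, -1.8647, 0.0404)  len=0.7332
  (v25,v30,v26) [--+] → (1.68301, -2.34271, 0.0404)–(-0.656569, -2.87668, 0.0404)  len=2.3997
  (v26,v30,v31) [+-+] → (1.68301, -2.34271, 0.0404)–(1.8397, -2.30695, 0.0404)  len=0.1607
  (v27,v32,v28) [++-] → (0.477699, -1.65854, 0.0404)–(-0.4256, -1.8647, 0.0404)  len=0.9265
  (v28,v32,v33) [-+-] → (0.477699, -1.65854, 0.0404)–(1.1925, -1.4954, 0.0404)  len=0.7332
  (v30,v0,v31) [--+] → (2.88091, -0.144802, 0.0404)–(1.8397, -2.30695, 0.0404)  len=2.3998
  (v31,v0,v1) [+-+] → (2.88091, -0.144802, 0.0404)–(2.95065, 0, 0.0404)  len=0.1607
  (v32,v2,v33) [++-] → (1.59455, -0.660598, 0.0404)–(1.1925, -1.4954, 0.0404)  len=0.9266
  (v33,v2,v3) [-+-] → (1.59455, -0.660598, 0.0404)–(1.9127, 0, 0.0404)  len=0.7332

Chained into 2 loop(s):
  loop 1: 14 segments, perimeter = 17.9234
  loop 2: 14 segments, perimeter = 11.6183
Total perimeter = 29.542

loops=2 perimeter=29.542


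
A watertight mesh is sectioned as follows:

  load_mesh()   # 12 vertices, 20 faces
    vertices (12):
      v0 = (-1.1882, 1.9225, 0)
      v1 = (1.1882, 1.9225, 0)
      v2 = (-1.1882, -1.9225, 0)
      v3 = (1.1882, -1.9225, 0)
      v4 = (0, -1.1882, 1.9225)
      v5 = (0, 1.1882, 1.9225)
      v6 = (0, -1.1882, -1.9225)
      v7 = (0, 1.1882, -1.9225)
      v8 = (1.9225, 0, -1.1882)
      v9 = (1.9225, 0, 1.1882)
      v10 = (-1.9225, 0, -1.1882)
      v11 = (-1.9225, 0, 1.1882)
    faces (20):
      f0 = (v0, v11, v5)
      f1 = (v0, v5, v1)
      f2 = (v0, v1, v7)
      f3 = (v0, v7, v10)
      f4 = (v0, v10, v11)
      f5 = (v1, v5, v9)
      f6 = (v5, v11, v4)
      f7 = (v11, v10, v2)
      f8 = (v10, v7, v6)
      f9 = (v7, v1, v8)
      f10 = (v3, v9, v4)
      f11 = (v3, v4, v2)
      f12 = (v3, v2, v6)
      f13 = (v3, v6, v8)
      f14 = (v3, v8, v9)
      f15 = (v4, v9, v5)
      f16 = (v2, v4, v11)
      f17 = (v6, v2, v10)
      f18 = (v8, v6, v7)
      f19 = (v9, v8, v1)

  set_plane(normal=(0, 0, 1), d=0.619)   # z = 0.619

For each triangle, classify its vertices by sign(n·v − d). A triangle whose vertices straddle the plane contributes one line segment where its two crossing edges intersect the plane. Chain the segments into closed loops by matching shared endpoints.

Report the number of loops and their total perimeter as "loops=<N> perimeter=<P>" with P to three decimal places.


Straddling triangles (10 of 20):
  (v0,v11,v5) [-++] → (-1.57074, 0.920962, 0.619)–(-0.805627, 1.68607, 0.619)  len=1.0820
  (v0,v5,v1) [-+-] → (-0.805627, 1.68607, 0.619)–(0.805627, 1.68607, 0.619)  len=1.6113
  (v0,v10,v11) [--+] → (-1.9225, 0, 0.619)–(-1.57074, 0.920962, 0.619)  len=0.9859
  (v1,v5,v9) [-++] → (0.805627, 1.68607, 0.619)–(1.57074, 0.920962, 0.619)  len=1.0820
  (v11,v10,v2) [+--] → (-1.9225, 0, 0.619)–(-1.57074, -0.920962, 0.619)  len=0.9859
  (v3,v9,v4) [-++] → (1.57074, -0.920962, 0.619)–(0.805627, -1.68607, 0.619)  len=1.0820
  (v3,v4,v2) [-+-] → (0.805627, -1.68607, 0.619)–(-0.805627, -1.68607, 0.619)  len=1.6113
  (v3,v8,v9) [--+] → (1.9225, 0, 0.619)–(1.57074, -0.920962, 0.619)  len=0.9859
  (v2,v4,v11) [-++] → (-0.805627, -1.68607, 0.619)–(-1.57074, -0.920962, 0.619)  len=1.0820
  (v9,v8,v1) [+--] → (1.9225, 0, 0.619)–(1.57074, 0.920962, 0.619)  len=0.9859

Chained into 1 loop(s):
  loop 1: 10 segments, perimeter = 11.4940
Total perimeter = 11.494

loops=1 perimeter=11.494


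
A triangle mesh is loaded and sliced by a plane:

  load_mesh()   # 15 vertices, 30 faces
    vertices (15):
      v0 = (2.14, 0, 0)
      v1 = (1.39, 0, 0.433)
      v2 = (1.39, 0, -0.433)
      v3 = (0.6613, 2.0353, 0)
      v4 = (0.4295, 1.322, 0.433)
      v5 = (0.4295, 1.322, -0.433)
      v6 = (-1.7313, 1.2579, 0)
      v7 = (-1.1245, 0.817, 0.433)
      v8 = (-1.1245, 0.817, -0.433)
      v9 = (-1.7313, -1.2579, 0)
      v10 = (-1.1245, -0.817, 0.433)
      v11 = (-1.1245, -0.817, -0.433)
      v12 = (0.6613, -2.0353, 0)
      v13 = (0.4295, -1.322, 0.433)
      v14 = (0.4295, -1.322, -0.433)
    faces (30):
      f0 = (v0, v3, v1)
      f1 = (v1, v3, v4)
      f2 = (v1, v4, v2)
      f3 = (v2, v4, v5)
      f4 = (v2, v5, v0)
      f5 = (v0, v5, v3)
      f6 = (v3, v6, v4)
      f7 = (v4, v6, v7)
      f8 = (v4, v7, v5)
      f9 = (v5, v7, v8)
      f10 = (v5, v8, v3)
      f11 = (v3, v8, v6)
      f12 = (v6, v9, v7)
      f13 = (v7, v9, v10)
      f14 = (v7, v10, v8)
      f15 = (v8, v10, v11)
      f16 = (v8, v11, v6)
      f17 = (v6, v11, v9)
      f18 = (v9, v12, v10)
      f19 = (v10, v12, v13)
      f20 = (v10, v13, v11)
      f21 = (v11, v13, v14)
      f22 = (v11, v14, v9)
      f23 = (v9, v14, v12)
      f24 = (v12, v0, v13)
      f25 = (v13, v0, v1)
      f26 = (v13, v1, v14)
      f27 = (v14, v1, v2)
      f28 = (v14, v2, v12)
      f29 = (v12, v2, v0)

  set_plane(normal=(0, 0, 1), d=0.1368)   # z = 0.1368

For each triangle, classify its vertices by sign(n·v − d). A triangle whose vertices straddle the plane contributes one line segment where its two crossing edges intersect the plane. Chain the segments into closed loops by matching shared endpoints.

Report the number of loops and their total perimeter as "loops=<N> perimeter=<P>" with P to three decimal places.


Straddling triangles (20 of 30):
  (v0,v3,v1) [--+] → (0.891522, 1.39228, 0.1368)–(1.90305, 0, 0.1368)  len=1.7209
  (v1,v3,v4) [+-+] → (0.891522, 1.39228, 0.1368)–(0.588066, 1.80994, 0.1368)  len=0.5163
  (v1,v4,v2) [++-] → (0.758022, 0.869833, 0.1368)–(1.39, 0, 0.1368)  len=1.0752
  (v2,v4,v5) [-+-] → (0.758022, 0.869833, 0.1368)–(0.4295, 1.322, 0.1368)  len=0.5589
  (v3,v6,v4) [--+] → (-1.04863, 1.27815, 0.1368)–(0.588066, 1.80994, 0.1368)  len=1.7209
  (v4,v6,v7) [+-+] → (-1.04863, 1.27815, 0.1368)–(-1.53959, 1.1186, 0.1368)  len=0.5162
  (v4,v7,v5) [++-] → (-0.592982, 0.989726, 0.1368)–(0.4295, 1.322, 0.1368)  len=1.0751
  (v5,v7,v8) [-+-] → (-0.592982, 0.989726, 0.1368)–(-1.1245, 0.817, 0.1368)  len=0.5589
  (v6,v9,v7) [--+] → (-1.53959, -0.602366, 0.1368)–(-1.53959, 1.1186, 0.1368)  len=1.7210
  (v7,v9,v10) [+-+] → (-1.53959, -0.602366, 0.1368)–(-1.53959, -1.1186, 0.1368)  len=0.5162
  (v7,v10,v8) [++-] → (-1.1245, -0.258119, 0.1368)–(-1.1245, 0.817, 0.1368)  len=1.0751
  (v8,v10,v11) [-+-] → (-1.1245, -0.258119, 0.1368)–(-1.1245, -0.817, 0.1368)  len=0.5589
  (v9,v12,v10) [--+] → (0.0971027, -1.6504, 0.1368)–(-1.53959, -1.1186, 0.1368)  len=1.7209
  (v10,v12,v13) [+-+] → (0.0971027, -1.6504, 0.1368)–(0.588066, -1.80994, 0.1368)  len=0.5162
  (v10,v13,v11) [++-] → (-0.102018, -1.14927, 0.1368)–(-1.1245, -0.817, 0.1368)  len=1.0751
  (v11,v13,v14) [-+-] → (-0.102018, -1.14927, 0.1368)–(0.4295, -1.322, 0.1368)  len=0.5589
  (v12,v0,v13) [--+] → (1.59959, -0.417667, 0.1368)–(0.588066, -1.80994, 0.1368)  len=1.7209
  (v13,v0,v1) [+-+] → (1.59959, -0.417667, 0.1368)–(1.90305, 0, 0.1368)  len=0.5163
  (v13,v1,v14) [++-] → (1.06148, -0.452167, 0.1368)–(0.4295, -1.322, 0.1368)  len=1.0752
  (v14,v1,v2) [-+-] → (1.06148, -0.452167, 0.1368)–(1.39, 0, 0.1368)  len=0.5589

Chained into 2 loop(s):
  loop 1: 10 segments, perimeter = 11.1859
  loop 2: 10 segments, perimeter = 8.1702
Total perimeter = 19.356

loops=2 perimeter=19.356


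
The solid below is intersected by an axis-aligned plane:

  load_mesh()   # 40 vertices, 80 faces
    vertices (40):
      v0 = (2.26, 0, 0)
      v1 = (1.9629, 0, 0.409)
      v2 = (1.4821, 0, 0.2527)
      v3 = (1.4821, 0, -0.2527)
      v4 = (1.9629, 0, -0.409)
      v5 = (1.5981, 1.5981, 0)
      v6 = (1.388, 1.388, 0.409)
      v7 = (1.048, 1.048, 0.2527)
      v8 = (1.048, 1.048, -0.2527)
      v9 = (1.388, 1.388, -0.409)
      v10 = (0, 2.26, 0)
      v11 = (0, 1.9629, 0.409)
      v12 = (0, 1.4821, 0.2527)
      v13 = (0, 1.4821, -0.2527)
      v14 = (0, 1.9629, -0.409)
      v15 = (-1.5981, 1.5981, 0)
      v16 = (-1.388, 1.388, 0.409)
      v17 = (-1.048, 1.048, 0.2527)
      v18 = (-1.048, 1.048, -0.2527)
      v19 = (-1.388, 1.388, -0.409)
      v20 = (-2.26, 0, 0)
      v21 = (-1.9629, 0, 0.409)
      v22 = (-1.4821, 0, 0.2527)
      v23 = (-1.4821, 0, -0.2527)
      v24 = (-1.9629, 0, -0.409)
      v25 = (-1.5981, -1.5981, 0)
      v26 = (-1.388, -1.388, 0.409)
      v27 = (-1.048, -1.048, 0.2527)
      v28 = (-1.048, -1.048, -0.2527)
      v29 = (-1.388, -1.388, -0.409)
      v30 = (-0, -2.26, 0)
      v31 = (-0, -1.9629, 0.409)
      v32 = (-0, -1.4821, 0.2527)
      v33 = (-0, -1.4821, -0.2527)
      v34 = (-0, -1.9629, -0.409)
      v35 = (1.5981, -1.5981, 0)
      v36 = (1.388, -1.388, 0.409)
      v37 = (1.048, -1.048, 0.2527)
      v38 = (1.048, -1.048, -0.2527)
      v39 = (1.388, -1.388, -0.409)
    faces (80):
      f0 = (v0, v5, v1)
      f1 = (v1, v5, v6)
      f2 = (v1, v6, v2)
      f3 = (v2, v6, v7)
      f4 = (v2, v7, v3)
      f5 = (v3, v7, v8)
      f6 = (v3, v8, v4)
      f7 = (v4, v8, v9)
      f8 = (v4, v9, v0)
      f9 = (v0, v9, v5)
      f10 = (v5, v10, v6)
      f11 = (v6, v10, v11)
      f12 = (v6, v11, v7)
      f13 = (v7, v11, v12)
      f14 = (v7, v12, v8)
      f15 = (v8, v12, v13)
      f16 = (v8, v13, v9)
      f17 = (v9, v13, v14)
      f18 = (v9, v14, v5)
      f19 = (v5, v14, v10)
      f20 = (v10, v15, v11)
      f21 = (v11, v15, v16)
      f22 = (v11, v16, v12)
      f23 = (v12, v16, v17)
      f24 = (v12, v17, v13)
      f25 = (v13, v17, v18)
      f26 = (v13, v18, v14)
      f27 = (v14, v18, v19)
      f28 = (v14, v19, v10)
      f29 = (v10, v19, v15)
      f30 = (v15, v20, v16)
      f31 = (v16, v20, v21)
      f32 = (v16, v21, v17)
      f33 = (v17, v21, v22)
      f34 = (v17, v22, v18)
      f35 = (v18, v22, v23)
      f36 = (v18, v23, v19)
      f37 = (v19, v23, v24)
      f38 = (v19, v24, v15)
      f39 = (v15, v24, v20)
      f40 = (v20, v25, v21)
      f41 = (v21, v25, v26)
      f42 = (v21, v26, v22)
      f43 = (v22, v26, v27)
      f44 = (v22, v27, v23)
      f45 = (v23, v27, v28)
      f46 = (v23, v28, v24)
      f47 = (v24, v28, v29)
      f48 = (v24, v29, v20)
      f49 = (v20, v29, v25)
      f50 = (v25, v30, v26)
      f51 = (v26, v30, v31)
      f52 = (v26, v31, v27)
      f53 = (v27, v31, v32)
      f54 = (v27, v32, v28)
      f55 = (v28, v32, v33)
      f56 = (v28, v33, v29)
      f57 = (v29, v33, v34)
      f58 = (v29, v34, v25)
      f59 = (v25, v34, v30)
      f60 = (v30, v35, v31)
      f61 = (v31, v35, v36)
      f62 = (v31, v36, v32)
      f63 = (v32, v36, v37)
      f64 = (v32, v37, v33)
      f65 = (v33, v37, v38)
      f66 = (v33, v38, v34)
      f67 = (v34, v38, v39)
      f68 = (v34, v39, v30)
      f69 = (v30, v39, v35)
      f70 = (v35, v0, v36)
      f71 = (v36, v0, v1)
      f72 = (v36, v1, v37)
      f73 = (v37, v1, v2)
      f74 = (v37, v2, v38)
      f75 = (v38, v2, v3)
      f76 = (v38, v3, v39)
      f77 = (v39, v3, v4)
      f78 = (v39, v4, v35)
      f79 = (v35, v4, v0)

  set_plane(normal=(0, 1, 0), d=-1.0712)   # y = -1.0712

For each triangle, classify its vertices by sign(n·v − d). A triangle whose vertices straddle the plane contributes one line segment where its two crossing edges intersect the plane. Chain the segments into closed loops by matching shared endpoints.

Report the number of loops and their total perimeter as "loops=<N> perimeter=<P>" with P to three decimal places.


Straddling triangles (24 of 80):
  (v20,v25,v21) [+-+] → (-1.81633, -1.0712, 0)–(-1.71838, -1.0712, 0.134849)  len=0.1667
  (v21,v25,v26) [+--] → (-1.71838, -1.0712, 0.134849)–(-1.51922, -1.0712, 0.409)  len=0.3389
  (v21,v26,v22) [+-+] → (-1.51922, -1.0712, 0.409)–(-1.40948, -1.0712, 0.373326)  len=0.1154
  (v22,v26,v27) [+-+] → (-1.40948, -1.0712, 0.373326)–(-1.0712, -1.0712, 0.263365)  len=0.3557
  (v24,v28,v29) [++-] → (-1.0712, -1.0712, -0.263365)–(-1.51922, -1.0712, -0.409)  len=0.4711
  (v24,v29,v20) [+-+] → (-1.51922, -1.0712, -0.409)–(-1.58703, -1.0712, -0.315649)  len=0.1154
  (v20,v29,v25) [+--] → (-1.58703, -1.0712, -0.315649)–(-1.81633, -1.0712, 0)  len=0.3901
  (v26,v31,v27) [--+] → (-1.02142, -1.0712, 0.256663)–(-1.0712, -1.0712, 0.263365)  len=0.0502
  (v27,v31,v32) [+--] → (-1.02142, -1.0712, 0.256663)–(-0.991991, -1.0712, 0.2527)  len=0.0297
  (v27,v32,v28) [+-+] → (-0.991991, -1.0712, 0.2527)–(-0.991991, -1.0712, -0.225689)  len=0.4784
  (v28,v32,v33) [+--] → (-0.991991, -1.0712, -0.225689)–(-0.991991, -1.0712, -0.2527)  len=0.0270
  (v28,v33,v29) [+--] → (-0.991991, -1.0712, -0.2527)–(-1.0712, -1.0712, -0.263365)  len=0.0799
  (v32,v36,v37) [--+] → (1.0712, -1.0712, 0.263365)–(0.991991, -1.0712, 0.2527)  len=0.0799
  (v32,v37,v33) [-+-] → (0.991991, -1.0712, 0.2527)–(0.991991, -1.0712, 0.225689)  len=0.0270
  (v33,v37,v38) [-++] → (0.991991, -1.0712, 0.225689)–(0.991991, -1.0712, -0.2527)  len=0.4784
  (v33,v38,v34) [-+-] → (0.991991, -1.0712, -0.2527)–(1.02142, -1.0712, -0.256663)  len=0.0297
  (v34,v38,v39) [-+-] → (1.02142, -1.0712, -0.256663)–(1.0712, -1.0712, -0.263365)  len=0.0502
  (v35,v0,v36) [-+-] → (1.81633, -1.0712, 0)–(1.58703, -1.0712, 0.315649)  len=0.3901
  (v36,v0,v1) [-++] → (1.58703, -1.0712, 0.315649)–(1.51922, -1.0712, 0.409)  len=0.1154
  (v36,v1,v37) [-++] → (1.51922, -1.0712, 0.409)–(1.0712, -1.0712, 0.263365)  len=0.4711
  (v38,v3,v39) [++-] → (1.40948, -1.0712, -0.373326)–(1.0712, -1.0712, -0.263365)  len=0.3557
  (v39,v3,v4) [-++] → (1.40948, -1.0712, -0.373326)–(1.51922, -1.0712, -0.409)  len=0.1154
  (v39,v4,v35) [-+-] → (1.51922, -1.0712, -0.409)–(1.71838, -1.0712, -0.134849)  len=0.3389
  (v35,v4,v0) [-++] → (1.71838, -1.0712, -0.134849)–(1.81633, -1.0712, 0)  len=0.1667

Chained into 2 loop(s):
  loop 1: 12 segments, perimeter = 2.6185
  loop 2: 12 segments, perimeter = 2.6185
Total perimeter = 5.237

loops=2 perimeter=5.237
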